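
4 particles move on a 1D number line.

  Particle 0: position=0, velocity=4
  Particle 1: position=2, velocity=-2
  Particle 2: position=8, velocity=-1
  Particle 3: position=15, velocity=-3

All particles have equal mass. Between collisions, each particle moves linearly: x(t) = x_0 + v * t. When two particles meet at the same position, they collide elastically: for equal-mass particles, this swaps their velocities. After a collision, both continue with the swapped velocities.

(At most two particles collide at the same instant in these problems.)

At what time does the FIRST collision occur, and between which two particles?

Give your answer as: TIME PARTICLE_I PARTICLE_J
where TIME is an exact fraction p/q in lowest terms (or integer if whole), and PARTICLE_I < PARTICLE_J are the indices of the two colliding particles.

Pair (0,1): pos 0,2 vel 4,-2 -> gap=2, closing at 6/unit, collide at t=1/3
Pair (1,2): pos 2,8 vel -2,-1 -> not approaching (rel speed -1 <= 0)
Pair (2,3): pos 8,15 vel -1,-3 -> gap=7, closing at 2/unit, collide at t=7/2
Earliest collision: t=1/3 between 0 and 1

Answer: 1/3 0 1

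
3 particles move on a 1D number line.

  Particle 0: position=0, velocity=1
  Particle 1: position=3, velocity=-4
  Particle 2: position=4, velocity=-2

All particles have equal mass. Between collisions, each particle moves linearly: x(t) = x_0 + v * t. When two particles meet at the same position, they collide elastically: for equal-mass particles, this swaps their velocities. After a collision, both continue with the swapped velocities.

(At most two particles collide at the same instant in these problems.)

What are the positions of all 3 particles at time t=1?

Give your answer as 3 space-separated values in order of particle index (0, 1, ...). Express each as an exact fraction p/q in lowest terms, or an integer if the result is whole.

Answer: -1 1 2

Derivation:
Collision at t=3/5: particles 0 and 1 swap velocities; positions: p0=3/5 p1=3/5 p2=14/5; velocities now: v0=-4 v1=1 v2=-2
Advance to t=1 (no further collisions before then); velocities: v0=-4 v1=1 v2=-2; positions = -1 1 2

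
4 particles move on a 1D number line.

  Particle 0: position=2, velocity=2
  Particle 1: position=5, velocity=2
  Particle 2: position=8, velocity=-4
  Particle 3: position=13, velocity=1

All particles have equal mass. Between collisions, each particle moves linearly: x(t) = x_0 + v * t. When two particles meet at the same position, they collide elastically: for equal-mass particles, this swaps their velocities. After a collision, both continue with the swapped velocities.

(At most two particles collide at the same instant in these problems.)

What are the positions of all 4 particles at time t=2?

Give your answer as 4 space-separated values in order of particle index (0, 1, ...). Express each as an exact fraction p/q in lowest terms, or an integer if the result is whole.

Collision at t=1/2: particles 1 and 2 swap velocities; positions: p0=3 p1=6 p2=6 p3=27/2; velocities now: v0=2 v1=-4 v2=2 v3=1
Collision at t=1: particles 0 and 1 swap velocities; positions: p0=4 p1=4 p2=7 p3=14; velocities now: v0=-4 v1=2 v2=2 v3=1
Advance to t=2 (no further collisions before then); velocities: v0=-4 v1=2 v2=2 v3=1; positions = 0 6 9 15

Answer: 0 6 9 15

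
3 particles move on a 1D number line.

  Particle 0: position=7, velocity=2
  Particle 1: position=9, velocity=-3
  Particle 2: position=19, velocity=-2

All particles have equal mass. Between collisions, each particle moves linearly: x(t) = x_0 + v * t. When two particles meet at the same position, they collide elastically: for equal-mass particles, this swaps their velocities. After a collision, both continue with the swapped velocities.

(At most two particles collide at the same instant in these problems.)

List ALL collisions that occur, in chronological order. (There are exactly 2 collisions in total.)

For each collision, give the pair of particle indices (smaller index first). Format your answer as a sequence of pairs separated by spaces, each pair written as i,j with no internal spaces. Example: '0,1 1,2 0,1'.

Collision at t=2/5: particles 0 and 1 swap velocities; positions: p0=39/5 p1=39/5 p2=91/5; velocities now: v0=-3 v1=2 v2=-2
Collision at t=3: particles 1 and 2 swap velocities; positions: p0=0 p1=13 p2=13; velocities now: v0=-3 v1=-2 v2=2

Answer: 0,1 1,2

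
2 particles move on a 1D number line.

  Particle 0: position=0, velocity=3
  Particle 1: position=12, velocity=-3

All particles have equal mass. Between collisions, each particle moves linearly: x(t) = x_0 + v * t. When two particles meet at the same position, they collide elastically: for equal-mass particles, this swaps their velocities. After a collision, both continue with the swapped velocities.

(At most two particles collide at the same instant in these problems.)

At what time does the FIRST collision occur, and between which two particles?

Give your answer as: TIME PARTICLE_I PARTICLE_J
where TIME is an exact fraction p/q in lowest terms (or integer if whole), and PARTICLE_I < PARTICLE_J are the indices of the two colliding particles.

Answer: 2 0 1

Derivation:
Pair (0,1): pos 0,12 vel 3,-3 -> gap=12, closing at 6/unit, collide at t=2
Earliest collision: t=2 between 0 and 1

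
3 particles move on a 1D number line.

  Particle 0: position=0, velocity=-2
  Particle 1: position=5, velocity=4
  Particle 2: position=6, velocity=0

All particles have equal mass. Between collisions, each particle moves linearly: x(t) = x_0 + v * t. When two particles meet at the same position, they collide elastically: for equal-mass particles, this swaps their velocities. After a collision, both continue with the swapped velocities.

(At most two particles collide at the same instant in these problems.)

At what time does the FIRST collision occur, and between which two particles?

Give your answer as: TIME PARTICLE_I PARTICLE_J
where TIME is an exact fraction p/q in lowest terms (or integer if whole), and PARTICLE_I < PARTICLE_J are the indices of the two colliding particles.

Pair (0,1): pos 0,5 vel -2,4 -> not approaching (rel speed -6 <= 0)
Pair (1,2): pos 5,6 vel 4,0 -> gap=1, closing at 4/unit, collide at t=1/4
Earliest collision: t=1/4 between 1 and 2

Answer: 1/4 1 2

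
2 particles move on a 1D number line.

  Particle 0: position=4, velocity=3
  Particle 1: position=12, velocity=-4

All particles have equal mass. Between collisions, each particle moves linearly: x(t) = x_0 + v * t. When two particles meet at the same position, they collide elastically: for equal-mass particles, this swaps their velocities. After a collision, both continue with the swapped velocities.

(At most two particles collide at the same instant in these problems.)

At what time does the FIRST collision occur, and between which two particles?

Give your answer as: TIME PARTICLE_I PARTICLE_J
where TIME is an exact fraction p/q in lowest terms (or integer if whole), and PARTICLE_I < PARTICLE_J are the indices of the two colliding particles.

Answer: 8/7 0 1

Derivation:
Pair (0,1): pos 4,12 vel 3,-4 -> gap=8, closing at 7/unit, collide at t=8/7
Earliest collision: t=8/7 between 0 and 1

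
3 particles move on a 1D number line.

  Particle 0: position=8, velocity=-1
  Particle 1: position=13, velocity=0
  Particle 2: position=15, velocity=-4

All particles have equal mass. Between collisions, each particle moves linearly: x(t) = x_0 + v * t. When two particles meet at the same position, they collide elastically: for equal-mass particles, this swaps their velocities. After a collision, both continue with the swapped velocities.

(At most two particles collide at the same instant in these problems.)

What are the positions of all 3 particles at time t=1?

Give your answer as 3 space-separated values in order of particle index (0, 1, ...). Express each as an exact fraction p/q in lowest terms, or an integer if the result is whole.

Answer: 7 11 13

Derivation:
Collision at t=1/2: particles 1 and 2 swap velocities; positions: p0=15/2 p1=13 p2=13; velocities now: v0=-1 v1=-4 v2=0
Advance to t=1 (no further collisions before then); velocities: v0=-1 v1=-4 v2=0; positions = 7 11 13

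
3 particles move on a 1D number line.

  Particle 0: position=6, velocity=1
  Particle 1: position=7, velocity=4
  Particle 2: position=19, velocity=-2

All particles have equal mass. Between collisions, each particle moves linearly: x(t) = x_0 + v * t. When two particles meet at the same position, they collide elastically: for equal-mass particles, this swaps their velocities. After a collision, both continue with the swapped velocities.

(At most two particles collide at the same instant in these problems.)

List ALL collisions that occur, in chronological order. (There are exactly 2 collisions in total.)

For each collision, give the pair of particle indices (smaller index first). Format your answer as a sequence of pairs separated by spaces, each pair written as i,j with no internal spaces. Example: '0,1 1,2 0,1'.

Collision at t=2: particles 1 and 2 swap velocities; positions: p0=8 p1=15 p2=15; velocities now: v0=1 v1=-2 v2=4
Collision at t=13/3: particles 0 and 1 swap velocities; positions: p0=31/3 p1=31/3 p2=73/3; velocities now: v0=-2 v1=1 v2=4

Answer: 1,2 0,1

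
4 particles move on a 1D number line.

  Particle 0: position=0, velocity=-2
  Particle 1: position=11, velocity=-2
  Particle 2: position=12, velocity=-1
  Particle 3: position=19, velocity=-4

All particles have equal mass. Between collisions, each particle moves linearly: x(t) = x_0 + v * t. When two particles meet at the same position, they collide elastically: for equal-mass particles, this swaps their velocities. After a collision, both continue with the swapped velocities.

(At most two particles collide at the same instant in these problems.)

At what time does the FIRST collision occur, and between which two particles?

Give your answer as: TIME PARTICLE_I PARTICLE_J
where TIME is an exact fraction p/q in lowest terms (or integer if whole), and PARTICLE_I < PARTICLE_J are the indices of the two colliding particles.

Answer: 7/3 2 3

Derivation:
Pair (0,1): pos 0,11 vel -2,-2 -> not approaching (rel speed 0 <= 0)
Pair (1,2): pos 11,12 vel -2,-1 -> not approaching (rel speed -1 <= 0)
Pair (2,3): pos 12,19 vel -1,-4 -> gap=7, closing at 3/unit, collide at t=7/3
Earliest collision: t=7/3 between 2 and 3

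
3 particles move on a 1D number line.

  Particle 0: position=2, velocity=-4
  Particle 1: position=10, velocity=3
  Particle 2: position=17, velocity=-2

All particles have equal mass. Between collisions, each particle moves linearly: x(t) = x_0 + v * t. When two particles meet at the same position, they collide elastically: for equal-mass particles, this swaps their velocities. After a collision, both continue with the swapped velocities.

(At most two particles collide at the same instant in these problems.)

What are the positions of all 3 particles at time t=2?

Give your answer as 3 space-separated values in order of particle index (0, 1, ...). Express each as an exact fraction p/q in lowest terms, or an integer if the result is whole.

Collision at t=7/5: particles 1 and 2 swap velocities; positions: p0=-18/5 p1=71/5 p2=71/5; velocities now: v0=-4 v1=-2 v2=3
Advance to t=2 (no further collisions before then); velocities: v0=-4 v1=-2 v2=3; positions = -6 13 16

Answer: -6 13 16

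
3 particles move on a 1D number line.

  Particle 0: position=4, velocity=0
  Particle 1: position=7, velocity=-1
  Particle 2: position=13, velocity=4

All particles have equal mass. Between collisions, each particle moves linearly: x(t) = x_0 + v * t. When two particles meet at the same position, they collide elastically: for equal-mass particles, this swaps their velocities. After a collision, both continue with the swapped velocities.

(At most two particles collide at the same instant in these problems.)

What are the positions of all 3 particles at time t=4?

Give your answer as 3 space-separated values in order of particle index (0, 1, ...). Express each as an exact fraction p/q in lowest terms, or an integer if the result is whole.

Collision at t=3: particles 0 and 1 swap velocities; positions: p0=4 p1=4 p2=25; velocities now: v0=-1 v1=0 v2=4
Advance to t=4 (no further collisions before then); velocities: v0=-1 v1=0 v2=4; positions = 3 4 29

Answer: 3 4 29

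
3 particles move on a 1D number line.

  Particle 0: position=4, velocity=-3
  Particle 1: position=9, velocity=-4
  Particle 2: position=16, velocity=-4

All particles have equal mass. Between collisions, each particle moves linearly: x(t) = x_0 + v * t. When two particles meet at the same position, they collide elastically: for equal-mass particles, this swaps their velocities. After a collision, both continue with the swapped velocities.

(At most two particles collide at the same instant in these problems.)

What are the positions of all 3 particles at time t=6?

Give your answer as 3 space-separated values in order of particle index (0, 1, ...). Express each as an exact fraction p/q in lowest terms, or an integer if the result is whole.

Answer: -15 -14 -8

Derivation:
Collision at t=5: particles 0 and 1 swap velocities; positions: p0=-11 p1=-11 p2=-4; velocities now: v0=-4 v1=-3 v2=-4
Advance to t=6 (no further collisions before then); velocities: v0=-4 v1=-3 v2=-4; positions = -15 -14 -8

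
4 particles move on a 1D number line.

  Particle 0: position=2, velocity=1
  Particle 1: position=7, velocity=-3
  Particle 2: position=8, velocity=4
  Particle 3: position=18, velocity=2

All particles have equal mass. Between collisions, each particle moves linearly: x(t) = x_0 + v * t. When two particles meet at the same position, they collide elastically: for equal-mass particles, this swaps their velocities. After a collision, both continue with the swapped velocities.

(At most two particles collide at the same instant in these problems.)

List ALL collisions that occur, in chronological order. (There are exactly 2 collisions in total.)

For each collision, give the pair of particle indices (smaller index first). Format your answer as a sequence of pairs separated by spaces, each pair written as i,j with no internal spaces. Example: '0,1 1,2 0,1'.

Collision at t=5/4: particles 0 and 1 swap velocities; positions: p0=13/4 p1=13/4 p2=13 p3=41/2; velocities now: v0=-3 v1=1 v2=4 v3=2
Collision at t=5: particles 2 and 3 swap velocities; positions: p0=-8 p1=7 p2=28 p3=28; velocities now: v0=-3 v1=1 v2=2 v3=4

Answer: 0,1 2,3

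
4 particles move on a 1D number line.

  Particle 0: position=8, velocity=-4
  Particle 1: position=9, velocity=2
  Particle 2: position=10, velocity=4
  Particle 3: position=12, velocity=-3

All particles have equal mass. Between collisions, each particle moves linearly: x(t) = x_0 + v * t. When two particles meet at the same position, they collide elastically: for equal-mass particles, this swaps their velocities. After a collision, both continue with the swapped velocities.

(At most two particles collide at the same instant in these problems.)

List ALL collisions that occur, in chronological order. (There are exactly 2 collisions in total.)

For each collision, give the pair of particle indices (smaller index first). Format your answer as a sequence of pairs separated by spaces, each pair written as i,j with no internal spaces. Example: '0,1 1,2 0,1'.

Answer: 2,3 1,2

Derivation:
Collision at t=2/7: particles 2 and 3 swap velocities; positions: p0=48/7 p1=67/7 p2=78/7 p3=78/7; velocities now: v0=-4 v1=2 v2=-3 v3=4
Collision at t=3/5: particles 1 and 2 swap velocities; positions: p0=28/5 p1=51/5 p2=51/5 p3=62/5; velocities now: v0=-4 v1=-3 v2=2 v3=4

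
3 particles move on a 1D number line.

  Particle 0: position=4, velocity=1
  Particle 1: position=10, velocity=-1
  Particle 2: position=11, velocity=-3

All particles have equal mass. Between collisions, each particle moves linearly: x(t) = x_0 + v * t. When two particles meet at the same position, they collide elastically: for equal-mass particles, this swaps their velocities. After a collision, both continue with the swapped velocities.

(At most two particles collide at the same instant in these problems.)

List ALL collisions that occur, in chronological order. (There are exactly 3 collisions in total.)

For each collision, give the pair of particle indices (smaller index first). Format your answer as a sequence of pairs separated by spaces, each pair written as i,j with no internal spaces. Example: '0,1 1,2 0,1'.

Collision at t=1/2: particles 1 and 2 swap velocities; positions: p0=9/2 p1=19/2 p2=19/2; velocities now: v0=1 v1=-3 v2=-1
Collision at t=7/4: particles 0 and 1 swap velocities; positions: p0=23/4 p1=23/4 p2=33/4; velocities now: v0=-3 v1=1 v2=-1
Collision at t=3: particles 1 and 2 swap velocities; positions: p0=2 p1=7 p2=7; velocities now: v0=-3 v1=-1 v2=1

Answer: 1,2 0,1 1,2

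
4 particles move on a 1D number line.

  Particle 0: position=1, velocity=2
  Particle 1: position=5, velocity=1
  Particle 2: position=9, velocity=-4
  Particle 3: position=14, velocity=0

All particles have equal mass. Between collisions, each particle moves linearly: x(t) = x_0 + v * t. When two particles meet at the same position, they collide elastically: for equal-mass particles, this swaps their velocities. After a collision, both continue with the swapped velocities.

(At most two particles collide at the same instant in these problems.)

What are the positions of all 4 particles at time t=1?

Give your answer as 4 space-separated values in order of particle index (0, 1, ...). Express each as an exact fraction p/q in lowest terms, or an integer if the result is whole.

Collision at t=4/5: particles 1 and 2 swap velocities; positions: p0=13/5 p1=29/5 p2=29/5 p3=14; velocities now: v0=2 v1=-4 v2=1 v3=0
Advance to t=1 (no further collisions before then); velocities: v0=2 v1=-4 v2=1 v3=0; positions = 3 5 6 14

Answer: 3 5 6 14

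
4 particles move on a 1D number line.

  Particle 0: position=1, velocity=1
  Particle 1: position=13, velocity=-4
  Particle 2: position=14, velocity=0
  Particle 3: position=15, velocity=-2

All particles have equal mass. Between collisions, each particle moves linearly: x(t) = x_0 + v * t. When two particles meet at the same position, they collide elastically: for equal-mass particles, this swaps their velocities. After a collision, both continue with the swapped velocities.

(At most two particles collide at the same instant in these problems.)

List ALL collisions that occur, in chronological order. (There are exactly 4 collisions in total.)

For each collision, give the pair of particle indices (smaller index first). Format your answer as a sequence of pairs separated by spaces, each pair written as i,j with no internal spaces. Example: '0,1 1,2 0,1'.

Collision at t=1/2: particles 2 and 3 swap velocities; positions: p0=3/2 p1=11 p2=14 p3=14; velocities now: v0=1 v1=-4 v2=-2 v3=0
Collision at t=12/5: particles 0 and 1 swap velocities; positions: p0=17/5 p1=17/5 p2=51/5 p3=14; velocities now: v0=-4 v1=1 v2=-2 v3=0
Collision at t=14/3: particles 1 and 2 swap velocities; positions: p0=-17/3 p1=17/3 p2=17/3 p3=14; velocities now: v0=-4 v1=-2 v2=1 v3=0
Collision at t=13: particles 2 and 3 swap velocities; positions: p0=-39 p1=-11 p2=14 p3=14; velocities now: v0=-4 v1=-2 v2=0 v3=1

Answer: 2,3 0,1 1,2 2,3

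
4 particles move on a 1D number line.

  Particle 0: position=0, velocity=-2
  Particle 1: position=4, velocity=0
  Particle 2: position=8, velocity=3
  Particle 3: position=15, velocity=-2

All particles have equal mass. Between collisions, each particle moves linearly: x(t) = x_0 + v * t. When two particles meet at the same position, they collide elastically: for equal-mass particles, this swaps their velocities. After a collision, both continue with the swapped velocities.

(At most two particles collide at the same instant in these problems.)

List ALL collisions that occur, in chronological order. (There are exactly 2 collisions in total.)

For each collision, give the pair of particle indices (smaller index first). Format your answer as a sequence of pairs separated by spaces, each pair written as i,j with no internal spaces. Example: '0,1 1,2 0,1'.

Answer: 2,3 1,2

Derivation:
Collision at t=7/5: particles 2 and 3 swap velocities; positions: p0=-14/5 p1=4 p2=61/5 p3=61/5; velocities now: v0=-2 v1=0 v2=-2 v3=3
Collision at t=11/2: particles 1 and 2 swap velocities; positions: p0=-11 p1=4 p2=4 p3=49/2; velocities now: v0=-2 v1=-2 v2=0 v3=3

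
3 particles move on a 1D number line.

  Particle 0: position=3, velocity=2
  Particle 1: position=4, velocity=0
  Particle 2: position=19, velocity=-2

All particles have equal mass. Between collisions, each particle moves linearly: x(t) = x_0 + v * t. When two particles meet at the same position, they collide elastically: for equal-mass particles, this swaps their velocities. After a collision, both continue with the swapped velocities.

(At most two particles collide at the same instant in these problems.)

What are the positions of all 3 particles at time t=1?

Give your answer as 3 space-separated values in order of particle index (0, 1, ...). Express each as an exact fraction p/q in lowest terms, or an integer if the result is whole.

Collision at t=1/2: particles 0 and 1 swap velocities; positions: p0=4 p1=4 p2=18; velocities now: v0=0 v1=2 v2=-2
Advance to t=1 (no further collisions before then); velocities: v0=0 v1=2 v2=-2; positions = 4 5 17

Answer: 4 5 17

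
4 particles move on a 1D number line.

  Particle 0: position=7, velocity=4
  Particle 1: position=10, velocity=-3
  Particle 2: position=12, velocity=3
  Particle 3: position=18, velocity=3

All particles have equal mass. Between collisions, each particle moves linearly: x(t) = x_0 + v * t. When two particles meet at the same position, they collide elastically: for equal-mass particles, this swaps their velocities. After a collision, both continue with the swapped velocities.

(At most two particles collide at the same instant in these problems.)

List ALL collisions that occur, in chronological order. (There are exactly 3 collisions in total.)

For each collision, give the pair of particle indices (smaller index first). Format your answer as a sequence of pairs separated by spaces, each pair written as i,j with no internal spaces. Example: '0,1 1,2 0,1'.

Answer: 0,1 1,2 2,3

Derivation:
Collision at t=3/7: particles 0 and 1 swap velocities; positions: p0=61/7 p1=61/7 p2=93/7 p3=135/7; velocities now: v0=-3 v1=4 v2=3 v3=3
Collision at t=5: particles 1 and 2 swap velocities; positions: p0=-5 p1=27 p2=27 p3=33; velocities now: v0=-3 v1=3 v2=4 v3=3
Collision at t=11: particles 2 and 3 swap velocities; positions: p0=-23 p1=45 p2=51 p3=51; velocities now: v0=-3 v1=3 v2=3 v3=4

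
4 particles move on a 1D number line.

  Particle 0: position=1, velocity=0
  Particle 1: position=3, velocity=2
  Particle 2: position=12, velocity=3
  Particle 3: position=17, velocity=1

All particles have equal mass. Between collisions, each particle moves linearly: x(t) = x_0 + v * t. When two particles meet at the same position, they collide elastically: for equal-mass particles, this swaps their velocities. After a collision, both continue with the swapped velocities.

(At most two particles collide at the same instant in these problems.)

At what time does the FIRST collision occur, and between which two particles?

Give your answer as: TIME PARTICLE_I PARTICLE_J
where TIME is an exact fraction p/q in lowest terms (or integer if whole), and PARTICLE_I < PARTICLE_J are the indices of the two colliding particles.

Pair (0,1): pos 1,3 vel 0,2 -> not approaching (rel speed -2 <= 0)
Pair (1,2): pos 3,12 vel 2,3 -> not approaching (rel speed -1 <= 0)
Pair (2,3): pos 12,17 vel 3,1 -> gap=5, closing at 2/unit, collide at t=5/2
Earliest collision: t=5/2 between 2 and 3

Answer: 5/2 2 3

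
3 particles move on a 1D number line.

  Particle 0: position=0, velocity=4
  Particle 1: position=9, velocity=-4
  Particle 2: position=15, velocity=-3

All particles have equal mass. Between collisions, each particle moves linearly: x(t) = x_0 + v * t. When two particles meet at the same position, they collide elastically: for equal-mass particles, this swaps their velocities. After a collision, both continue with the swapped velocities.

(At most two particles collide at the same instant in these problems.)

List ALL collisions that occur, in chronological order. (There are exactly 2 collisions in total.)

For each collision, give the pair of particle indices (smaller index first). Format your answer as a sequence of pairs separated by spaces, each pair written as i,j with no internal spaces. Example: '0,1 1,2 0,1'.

Collision at t=9/8: particles 0 and 1 swap velocities; positions: p0=9/2 p1=9/2 p2=93/8; velocities now: v0=-4 v1=4 v2=-3
Collision at t=15/7: particles 1 and 2 swap velocities; positions: p0=3/7 p1=60/7 p2=60/7; velocities now: v0=-4 v1=-3 v2=4

Answer: 0,1 1,2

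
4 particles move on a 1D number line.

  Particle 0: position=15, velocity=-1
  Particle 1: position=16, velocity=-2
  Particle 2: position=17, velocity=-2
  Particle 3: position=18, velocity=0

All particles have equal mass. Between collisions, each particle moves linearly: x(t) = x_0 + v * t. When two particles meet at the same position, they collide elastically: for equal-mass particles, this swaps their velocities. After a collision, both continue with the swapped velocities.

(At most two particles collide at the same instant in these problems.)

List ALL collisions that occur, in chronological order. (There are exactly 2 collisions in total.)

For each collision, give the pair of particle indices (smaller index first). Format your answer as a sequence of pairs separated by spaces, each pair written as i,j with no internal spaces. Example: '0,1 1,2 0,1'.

Collision at t=1: particles 0 and 1 swap velocities; positions: p0=14 p1=14 p2=15 p3=18; velocities now: v0=-2 v1=-1 v2=-2 v3=0
Collision at t=2: particles 1 and 2 swap velocities; positions: p0=12 p1=13 p2=13 p3=18; velocities now: v0=-2 v1=-2 v2=-1 v3=0

Answer: 0,1 1,2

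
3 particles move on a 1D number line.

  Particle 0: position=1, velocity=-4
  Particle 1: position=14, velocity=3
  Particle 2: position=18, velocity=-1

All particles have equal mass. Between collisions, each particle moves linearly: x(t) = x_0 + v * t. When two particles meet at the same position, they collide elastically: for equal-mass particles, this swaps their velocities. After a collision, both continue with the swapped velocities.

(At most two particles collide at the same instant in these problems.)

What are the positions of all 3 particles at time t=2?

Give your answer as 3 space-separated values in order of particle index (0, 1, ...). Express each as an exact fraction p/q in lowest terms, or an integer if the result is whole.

Collision at t=1: particles 1 and 2 swap velocities; positions: p0=-3 p1=17 p2=17; velocities now: v0=-4 v1=-1 v2=3
Advance to t=2 (no further collisions before then); velocities: v0=-4 v1=-1 v2=3; positions = -7 16 20

Answer: -7 16 20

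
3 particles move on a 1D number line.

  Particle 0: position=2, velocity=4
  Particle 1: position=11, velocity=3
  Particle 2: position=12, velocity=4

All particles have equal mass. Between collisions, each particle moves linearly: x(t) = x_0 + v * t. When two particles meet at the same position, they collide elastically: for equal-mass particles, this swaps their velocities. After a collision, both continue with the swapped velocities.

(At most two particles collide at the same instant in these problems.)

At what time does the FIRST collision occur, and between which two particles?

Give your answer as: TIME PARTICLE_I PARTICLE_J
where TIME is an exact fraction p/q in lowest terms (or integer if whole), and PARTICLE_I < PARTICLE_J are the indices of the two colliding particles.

Answer: 9 0 1

Derivation:
Pair (0,1): pos 2,11 vel 4,3 -> gap=9, closing at 1/unit, collide at t=9
Pair (1,2): pos 11,12 vel 3,4 -> not approaching (rel speed -1 <= 0)
Earliest collision: t=9 between 0 and 1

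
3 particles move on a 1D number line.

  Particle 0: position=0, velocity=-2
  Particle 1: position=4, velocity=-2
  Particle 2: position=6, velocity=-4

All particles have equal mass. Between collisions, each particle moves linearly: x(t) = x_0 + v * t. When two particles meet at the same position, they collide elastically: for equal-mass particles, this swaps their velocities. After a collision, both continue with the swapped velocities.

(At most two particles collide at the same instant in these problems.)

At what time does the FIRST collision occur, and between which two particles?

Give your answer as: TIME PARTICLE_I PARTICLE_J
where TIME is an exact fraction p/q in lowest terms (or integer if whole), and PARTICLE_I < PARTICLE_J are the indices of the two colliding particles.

Pair (0,1): pos 0,4 vel -2,-2 -> not approaching (rel speed 0 <= 0)
Pair (1,2): pos 4,6 vel -2,-4 -> gap=2, closing at 2/unit, collide at t=1
Earliest collision: t=1 between 1 and 2

Answer: 1 1 2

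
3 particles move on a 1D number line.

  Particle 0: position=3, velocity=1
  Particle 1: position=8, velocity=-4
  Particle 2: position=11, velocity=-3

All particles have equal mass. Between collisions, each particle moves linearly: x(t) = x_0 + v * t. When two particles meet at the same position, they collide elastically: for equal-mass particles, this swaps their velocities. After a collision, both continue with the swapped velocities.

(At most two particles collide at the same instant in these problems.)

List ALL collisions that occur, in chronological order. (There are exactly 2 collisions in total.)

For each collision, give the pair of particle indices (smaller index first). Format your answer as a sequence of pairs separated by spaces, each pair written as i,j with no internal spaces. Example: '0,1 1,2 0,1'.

Collision at t=1: particles 0 and 1 swap velocities; positions: p0=4 p1=4 p2=8; velocities now: v0=-4 v1=1 v2=-3
Collision at t=2: particles 1 and 2 swap velocities; positions: p0=0 p1=5 p2=5; velocities now: v0=-4 v1=-3 v2=1

Answer: 0,1 1,2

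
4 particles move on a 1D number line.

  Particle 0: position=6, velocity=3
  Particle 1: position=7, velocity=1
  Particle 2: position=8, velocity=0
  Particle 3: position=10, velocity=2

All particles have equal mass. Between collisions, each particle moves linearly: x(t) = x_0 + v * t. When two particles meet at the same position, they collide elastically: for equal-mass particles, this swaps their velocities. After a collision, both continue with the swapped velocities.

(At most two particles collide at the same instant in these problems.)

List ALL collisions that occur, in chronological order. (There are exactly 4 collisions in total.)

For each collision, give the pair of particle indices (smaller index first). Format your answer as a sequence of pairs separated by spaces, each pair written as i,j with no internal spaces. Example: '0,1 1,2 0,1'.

Answer: 0,1 1,2 0,1 2,3

Derivation:
Collision at t=1/2: particles 0 and 1 swap velocities; positions: p0=15/2 p1=15/2 p2=8 p3=11; velocities now: v0=1 v1=3 v2=0 v3=2
Collision at t=2/3: particles 1 and 2 swap velocities; positions: p0=23/3 p1=8 p2=8 p3=34/3; velocities now: v0=1 v1=0 v2=3 v3=2
Collision at t=1: particles 0 and 1 swap velocities; positions: p0=8 p1=8 p2=9 p3=12; velocities now: v0=0 v1=1 v2=3 v3=2
Collision at t=4: particles 2 and 3 swap velocities; positions: p0=8 p1=11 p2=18 p3=18; velocities now: v0=0 v1=1 v2=2 v3=3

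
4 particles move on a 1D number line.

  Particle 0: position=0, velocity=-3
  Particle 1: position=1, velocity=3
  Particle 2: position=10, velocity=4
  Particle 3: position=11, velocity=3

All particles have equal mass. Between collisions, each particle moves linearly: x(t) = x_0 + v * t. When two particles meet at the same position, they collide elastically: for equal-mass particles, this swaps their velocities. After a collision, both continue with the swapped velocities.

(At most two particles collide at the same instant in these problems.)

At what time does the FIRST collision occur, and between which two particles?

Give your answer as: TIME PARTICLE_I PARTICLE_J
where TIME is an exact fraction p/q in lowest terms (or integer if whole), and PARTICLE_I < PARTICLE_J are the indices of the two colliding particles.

Answer: 1 2 3

Derivation:
Pair (0,1): pos 0,1 vel -3,3 -> not approaching (rel speed -6 <= 0)
Pair (1,2): pos 1,10 vel 3,4 -> not approaching (rel speed -1 <= 0)
Pair (2,3): pos 10,11 vel 4,3 -> gap=1, closing at 1/unit, collide at t=1
Earliest collision: t=1 between 2 and 3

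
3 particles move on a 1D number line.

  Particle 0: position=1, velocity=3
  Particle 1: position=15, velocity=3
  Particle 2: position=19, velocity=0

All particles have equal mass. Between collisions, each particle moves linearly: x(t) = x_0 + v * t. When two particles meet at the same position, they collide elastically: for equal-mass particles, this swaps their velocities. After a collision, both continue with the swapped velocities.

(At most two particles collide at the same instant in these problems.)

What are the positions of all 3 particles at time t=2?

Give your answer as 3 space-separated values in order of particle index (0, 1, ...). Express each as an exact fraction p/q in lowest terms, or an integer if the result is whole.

Collision at t=4/3: particles 1 and 2 swap velocities; positions: p0=5 p1=19 p2=19; velocities now: v0=3 v1=0 v2=3
Advance to t=2 (no further collisions before then); velocities: v0=3 v1=0 v2=3; positions = 7 19 21

Answer: 7 19 21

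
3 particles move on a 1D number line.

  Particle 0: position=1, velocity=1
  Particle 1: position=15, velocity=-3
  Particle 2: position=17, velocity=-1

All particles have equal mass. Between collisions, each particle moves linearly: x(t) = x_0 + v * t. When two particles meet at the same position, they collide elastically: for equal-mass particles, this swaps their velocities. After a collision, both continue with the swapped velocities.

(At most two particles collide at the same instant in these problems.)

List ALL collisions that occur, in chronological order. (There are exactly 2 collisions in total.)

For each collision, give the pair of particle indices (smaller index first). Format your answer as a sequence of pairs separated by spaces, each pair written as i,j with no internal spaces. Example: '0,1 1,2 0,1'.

Collision at t=7/2: particles 0 and 1 swap velocities; positions: p0=9/2 p1=9/2 p2=27/2; velocities now: v0=-3 v1=1 v2=-1
Collision at t=8: particles 1 and 2 swap velocities; positions: p0=-9 p1=9 p2=9; velocities now: v0=-3 v1=-1 v2=1

Answer: 0,1 1,2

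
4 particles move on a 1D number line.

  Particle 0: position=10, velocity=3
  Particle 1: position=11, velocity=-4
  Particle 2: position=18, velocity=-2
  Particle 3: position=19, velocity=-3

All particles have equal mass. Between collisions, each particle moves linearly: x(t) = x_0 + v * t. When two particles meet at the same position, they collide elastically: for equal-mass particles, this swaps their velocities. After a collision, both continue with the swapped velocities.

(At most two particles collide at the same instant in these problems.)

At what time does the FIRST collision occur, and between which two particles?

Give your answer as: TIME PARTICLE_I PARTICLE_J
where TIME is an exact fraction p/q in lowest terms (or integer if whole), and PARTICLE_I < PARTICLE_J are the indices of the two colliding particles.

Pair (0,1): pos 10,11 vel 3,-4 -> gap=1, closing at 7/unit, collide at t=1/7
Pair (1,2): pos 11,18 vel -4,-2 -> not approaching (rel speed -2 <= 0)
Pair (2,3): pos 18,19 vel -2,-3 -> gap=1, closing at 1/unit, collide at t=1
Earliest collision: t=1/7 between 0 and 1

Answer: 1/7 0 1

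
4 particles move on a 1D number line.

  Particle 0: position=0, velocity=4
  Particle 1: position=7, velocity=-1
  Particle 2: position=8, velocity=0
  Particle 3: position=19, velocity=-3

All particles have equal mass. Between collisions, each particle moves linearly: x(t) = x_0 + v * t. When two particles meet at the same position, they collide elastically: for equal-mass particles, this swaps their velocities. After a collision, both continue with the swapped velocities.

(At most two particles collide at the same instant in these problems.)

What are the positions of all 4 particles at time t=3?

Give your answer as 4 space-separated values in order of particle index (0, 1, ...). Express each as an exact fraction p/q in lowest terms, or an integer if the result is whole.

Answer: 4 8 10 12

Derivation:
Collision at t=7/5: particles 0 and 1 swap velocities; positions: p0=28/5 p1=28/5 p2=8 p3=74/5; velocities now: v0=-1 v1=4 v2=0 v3=-3
Collision at t=2: particles 1 and 2 swap velocities; positions: p0=5 p1=8 p2=8 p3=13; velocities now: v0=-1 v1=0 v2=4 v3=-3
Collision at t=19/7: particles 2 and 3 swap velocities; positions: p0=30/7 p1=8 p2=76/7 p3=76/7; velocities now: v0=-1 v1=0 v2=-3 v3=4
Advance to t=3 (no further collisions before then); velocities: v0=-1 v1=0 v2=-3 v3=4; positions = 4 8 10 12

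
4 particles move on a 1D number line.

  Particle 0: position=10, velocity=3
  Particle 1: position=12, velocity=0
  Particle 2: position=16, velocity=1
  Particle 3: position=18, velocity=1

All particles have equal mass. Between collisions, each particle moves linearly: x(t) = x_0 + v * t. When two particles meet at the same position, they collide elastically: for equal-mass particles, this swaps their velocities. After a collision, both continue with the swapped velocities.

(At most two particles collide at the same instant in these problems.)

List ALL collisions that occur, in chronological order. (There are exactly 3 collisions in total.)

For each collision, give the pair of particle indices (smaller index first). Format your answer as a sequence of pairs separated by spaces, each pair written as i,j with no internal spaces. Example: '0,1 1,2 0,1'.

Answer: 0,1 1,2 2,3

Derivation:
Collision at t=2/3: particles 0 and 1 swap velocities; positions: p0=12 p1=12 p2=50/3 p3=56/3; velocities now: v0=0 v1=3 v2=1 v3=1
Collision at t=3: particles 1 and 2 swap velocities; positions: p0=12 p1=19 p2=19 p3=21; velocities now: v0=0 v1=1 v2=3 v3=1
Collision at t=4: particles 2 and 3 swap velocities; positions: p0=12 p1=20 p2=22 p3=22; velocities now: v0=0 v1=1 v2=1 v3=3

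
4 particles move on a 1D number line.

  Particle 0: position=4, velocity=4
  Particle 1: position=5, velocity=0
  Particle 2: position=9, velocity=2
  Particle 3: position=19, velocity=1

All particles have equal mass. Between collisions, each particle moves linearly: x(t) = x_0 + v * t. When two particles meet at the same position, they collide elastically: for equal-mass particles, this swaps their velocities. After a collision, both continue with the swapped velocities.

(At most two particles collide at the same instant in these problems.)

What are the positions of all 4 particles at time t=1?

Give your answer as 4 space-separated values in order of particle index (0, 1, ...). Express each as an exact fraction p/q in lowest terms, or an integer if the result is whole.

Collision at t=1/4: particles 0 and 1 swap velocities; positions: p0=5 p1=5 p2=19/2 p3=77/4; velocities now: v0=0 v1=4 v2=2 v3=1
Advance to t=1 (no further collisions before then); velocities: v0=0 v1=4 v2=2 v3=1; positions = 5 8 11 20

Answer: 5 8 11 20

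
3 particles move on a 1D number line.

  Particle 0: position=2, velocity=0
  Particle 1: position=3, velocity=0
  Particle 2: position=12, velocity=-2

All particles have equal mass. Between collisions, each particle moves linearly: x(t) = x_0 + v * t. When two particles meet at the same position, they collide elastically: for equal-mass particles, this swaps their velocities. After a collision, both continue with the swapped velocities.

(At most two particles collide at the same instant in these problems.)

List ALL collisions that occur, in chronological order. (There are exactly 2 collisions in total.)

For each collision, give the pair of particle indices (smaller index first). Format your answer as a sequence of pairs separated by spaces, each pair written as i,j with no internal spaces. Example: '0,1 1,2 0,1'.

Collision at t=9/2: particles 1 and 2 swap velocities; positions: p0=2 p1=3 p2=3; velocities now: v0=0 v1=-2 v2=0
Collision at t=5: particles 0 and 1 swap velocities; positions: p0=2 p1=2 p2=3; velocities now: v0=-2 v1=0 v2=0

Answer: 1,2 0,1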